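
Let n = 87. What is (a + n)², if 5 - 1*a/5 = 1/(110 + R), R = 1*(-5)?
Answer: 5527201/441 ≈ 12533.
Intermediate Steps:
R = -5
a = 524/21 (a = 25 - 5/(110 - 5) = 25 - 5/105 = 25 - 5*1/105 = 25 - 1/21 = 524/21 ≈ 24.952)
(a + n)² = (524/21 + 87)² = (2351/21)² = 5527201/441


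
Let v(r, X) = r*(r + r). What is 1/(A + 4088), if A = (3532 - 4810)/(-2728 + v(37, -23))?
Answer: 5/19801 ≈ 0.00025251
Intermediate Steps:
v(r, X) = 2*r² (v(r, X) = r*(2*r) = 2*r²)
A = -639/5 (A = (3532 - 4810)/(-2728 + 2*37²) = -1278/(-2728 + 2*1369) = -1278/(-2728 + 2738) = -1278/10 = -1278*⅒ = -639/5 ≈ -127.80)
1/(A + 4088) = 1/(-639/5 + 4088) = 1/(19801/5) = 5/19801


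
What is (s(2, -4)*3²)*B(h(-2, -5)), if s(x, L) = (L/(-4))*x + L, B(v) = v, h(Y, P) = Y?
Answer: 36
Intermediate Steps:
s(x, L) = L - L*x/4 (s(x, L) = (L*(-¼))*x + L = (-L/4)*x + L = -L*x/4 + L = L - L*x/4)
(s(2, -4)*3²)*B(h(-2, -5)) = (((¼)*(-4)*(4 - 1*2))*3²)*(-2) = (((¼)*(-4)*(4 - 2))*9)*(-2) = (((¼)*(-4)*2)*9)*(-2) = -2*9*(-2) = -18*(-2) = 36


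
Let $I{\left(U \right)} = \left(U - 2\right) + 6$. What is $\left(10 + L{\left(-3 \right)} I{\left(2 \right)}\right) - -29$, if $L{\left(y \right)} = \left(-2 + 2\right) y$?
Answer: $39$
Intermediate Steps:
$L{\left(y \right)} = 0$ ($L{\left(y \right)} = 0 y = 0$)
$I{\left(U \right)} = 4 + U$ ($I{\left(U \right)} = \left(-2 + U\right) + 6 = 4 + U$)
$\left(10 + L{\left(-3 \right)} I{\left(2 \right)}\right) - -29 = \left(10 + 0 \left(4 + 2\right)\right) - -29 = \left(10 + 0 \cdot 6\right) + \left(-164 + 193\right) = \left(10 + 0\right) + 29 = 10 + 29 = 39$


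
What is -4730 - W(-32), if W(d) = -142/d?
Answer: -75751/16 ≈ -4734.4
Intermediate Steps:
-4730 - W(-32) = -4730 - (-142)/(-32) = -4730 - (-142)*(-1)/32 = -4730 - 1*71/16 = -4730 - 71/16 = -75751/16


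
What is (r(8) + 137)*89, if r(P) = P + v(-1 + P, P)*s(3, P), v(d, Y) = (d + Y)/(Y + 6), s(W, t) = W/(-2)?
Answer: 357335/28 ≈ 12762.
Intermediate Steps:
s(W, t) = -W/2 (s(W, t) = W*(-½) = -W/2)
v(d, Y) = (Y + d)/(6 + Y)
r(P) = P - 3*(-1 + 2*P)/(2*(6 + P)) (r(P) = P + ((P + (-1 + P))/(6 + P))*(-½*3) = P + ((-1 + 2*P)/(6 + P))*(-3/2) = P - 3*(-1 + 2*P)/(2*(6 + P)))
(r(8) + 137)*89 = ((3/2 + 8² + 3*8)/(6 + 8) + 137)*89 = ((3/2 + 64 + 24)/14 + 137)*89 = ((1/14)*(179/2) + 137)*89 = (179/28 + 137)*89 = (4015/28)*89 = 357335/28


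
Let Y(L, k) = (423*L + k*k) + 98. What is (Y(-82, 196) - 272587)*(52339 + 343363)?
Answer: -106348473818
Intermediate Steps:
Y(L, k) = 98 + k² + 423*L (Y(L, k) = (423*L + k²) + 98 = (k² + 423*L) + 98 = 98 + k² + 423*L)
(Y(-82, 196) - 272587)*(52339 + 343363) = ((98 + 196² + 423*(-82)) - 272587)*(52339 + 343363) = ((98 + 38416 - 34686) - 272587)*395702 = (3828 - 272587)*395702 = -268759*395702 = -106348473818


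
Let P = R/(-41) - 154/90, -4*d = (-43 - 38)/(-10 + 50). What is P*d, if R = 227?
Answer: -30087/8200 ≈ -3.6691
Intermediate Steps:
d = 81/160 (d = -(-43 - 38)/(4*(-10 + 50)) = -(-81)/(4*40) = -¼*(-81/40) = 81/160 ≈ 0.50625)
P = -13372/1845 (P = 227/(-41) - 154/90 = 227*(-1/41) - 154*1/90 = -227/41 - 77/45 = -13372/1845 ≈ -7.2477)
P*d = -13372/1845*81/160 = -30087/8200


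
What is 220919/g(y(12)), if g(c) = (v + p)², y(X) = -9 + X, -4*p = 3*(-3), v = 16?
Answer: 3534704/5329 ≈ 663.30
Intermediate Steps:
p = 9/4 (p = -3*(-3)/4 = -¼*(-9) = 9/4 ≈ 2.2500)
g(c) = 5329/16 (g(c) = (16 + 9/4)² = (73/4)² = 5329/16)
220919/g(y(12)) = 220919/(5329/16) = 220919*(16/5329) = 3534704/5329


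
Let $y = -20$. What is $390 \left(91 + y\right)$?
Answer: $27690$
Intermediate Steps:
$390 \left(91 + y\right) = 390 \left(91 - 20\right) = 390 \cdot 71 = 27690$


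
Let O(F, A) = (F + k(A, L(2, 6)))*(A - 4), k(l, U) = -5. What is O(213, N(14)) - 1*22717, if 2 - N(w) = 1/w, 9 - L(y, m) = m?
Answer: -162035/7 ≈ -23148.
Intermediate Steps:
L(y, m) = 9 - m
N(w) = 2 - 1/w
O(F, A) = (-5 + F)*(-4 + A) (O(F, A) = (F - 5)*(A - 4) = (-5 + F)*(-4 + A))
O(213, N(14)) - 1*22717 = (20 - 5*(2 - 1/14) - 4*213 + (2 - 1/14)*213) - 1*22717 = (20 - 5*(2 - 1*1/14) - 852 + (2 - 1*1/14)*213) - 22717 = (20 - 5*(2 - 1/14) - 852 + (2 - 1/14)*213) - 22717 = (20 - 5*27/14 - 852 + (27/14)*213) - 22717 = (20 - 135/14 - 852 + 5751/14) - 22717 = -3016/7 - 22717 = -162035/7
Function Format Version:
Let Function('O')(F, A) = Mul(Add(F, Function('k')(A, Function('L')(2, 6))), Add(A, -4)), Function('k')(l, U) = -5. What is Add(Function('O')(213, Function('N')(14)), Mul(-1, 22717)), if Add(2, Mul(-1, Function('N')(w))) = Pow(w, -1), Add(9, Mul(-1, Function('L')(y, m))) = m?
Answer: Rational(-162035, 7) ≈ -23148.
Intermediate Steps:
Function('L')(y, m) = Add(9, Mul(-1, m))
Function('N')(w) = Add(2, Mul(-1, Pow(w, -1)))
Function('O')(F, A) = Mul(Add(-5, F), Add(-4, A)) (Function('O')(F, A) = Mul(Add(F, -5), Add(A, -4)) = Mul(Add(-5, F), Add(-4, A)))
Add(Function('O')(213, Function('N')(14)), Mul(-1, 22717)) = Add(Add(20, Mul(-5, Add(2, Mul(-1, Pow(14, -1)))), Mul(-4, 213), Mul(Add(2, Mul(-1, Pow(14, -1))), 213)), Mul(-1, 22717)) = Add(Add(20, Mul(-5, Add(2, Mul(-1, Rational(1, 14)))), -852, Mul(Add(2, Mul(-1, Rational(1, 14))), 213)), -22717) = Add(Add(20, Mul(-5, Add(2, Rational(-1, 14))), -852, Mul(Add(2, Rational(-1, 14)), 213)), -22717) = Add(Add(20, Mul(-5, Rational(27, 14)), -852, Mul(Rational(27, 14), 213)), -22717) = Add(Add(20, Rational(-135, 14), -852, Rational(5751, 14)), -22717) = Add(Rational(-3016, 7), -22717) = Rational(-162035, 7)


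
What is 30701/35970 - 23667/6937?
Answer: -8289989/3240570 ≈ -2.5582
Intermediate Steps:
30701/35970 - 23667/6937 = 30701*(1/35970) - 23667*1/6937 = 2791/3270 - 3381/991 = -8289989/3240570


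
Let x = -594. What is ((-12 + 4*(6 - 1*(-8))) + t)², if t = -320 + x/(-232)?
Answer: 1006094961/13456 ≈ 74769.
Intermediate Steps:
t = -36823/116 (t = -320 - 594/(-232) = -320 - 594*(-1/232) = -320 + 297/116 = -36823/116 ≈ -317.44)
((-12 + 4*(6 - 1*(-8))) + t)² = ((-12 + 4*(6 - 1*(-8))) - 36823/116)² = ((-12 + 4*(6 + 8)) - 36823/116)² = ((-12 + 4*14) - 36823/116)² = ((-12 + 56) - 36823/116)² = (44 - 36823/116)² = (-31719/116)² = 1006094961/13456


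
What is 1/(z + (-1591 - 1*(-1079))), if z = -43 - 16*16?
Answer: -1/811 ≈ -0.0012330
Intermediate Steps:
z = -299 (z = -43 - 256 = -299)
1/(z + (-1591 - 1*(-1079))) = 1/(-299 + (-1591 - 1*(-1079))) = 1/(-299 + (-1591 + 1079)) = 1/(-299 - 512) = 1/(-811) = -1/811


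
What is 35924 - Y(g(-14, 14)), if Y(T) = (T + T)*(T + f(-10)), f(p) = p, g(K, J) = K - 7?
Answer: 34622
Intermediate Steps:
g(K, J) = -7 + K
Y(T) = 2*T*(-10 + T) (Y(T) = (T + T)*(T - 10) = (2*T)*(-10 + T) = 2*T*(-10 + T))
35924 - Y(g(-14, 14)) = 35924 - 2*(-7 - 14)*(-10 + (-7 - 14)) = 35924 - 2*(-21)*(-10 - 21) = 35924 - 2*(-21)*(-31) = 35924 - 1*1302 = 35924 - 1302 = 34622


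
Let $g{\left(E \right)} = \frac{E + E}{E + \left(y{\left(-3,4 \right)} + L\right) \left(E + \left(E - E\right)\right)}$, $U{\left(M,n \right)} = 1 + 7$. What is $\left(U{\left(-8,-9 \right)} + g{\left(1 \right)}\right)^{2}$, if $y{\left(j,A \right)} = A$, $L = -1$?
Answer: $\frac{289}{4} \approx 72.25$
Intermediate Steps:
$U{\left(M,n \right)} = 8$
$g{\left(E \right)} = \frac{1}{2}$ ($g{\left(E \right)} = \frac{E + E}{E + \left(4 - 1\right) \left(E + \left(E - E\right)\right)} = \frac{2 E}{E + 3 \left(E + 0\right)} = \frac{2 E}{E + 3 E} = \frac{2 E}{4 E} = 2 E \frac{1}{4 E} = \frac{1}{2}$)
$\left(U{\left(-8,-9 \right)} + g{\left(1 \right)}\right)^{2} = \left(8 + \frac{1}{2}\right)^{2} = \left(\frac{17}{2}\right)^{2} = \frac{289}{4}$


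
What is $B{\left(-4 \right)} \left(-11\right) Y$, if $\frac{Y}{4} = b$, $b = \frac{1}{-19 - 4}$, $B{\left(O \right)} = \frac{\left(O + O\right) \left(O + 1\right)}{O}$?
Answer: $- \frac{264}{23} \approx -11.478$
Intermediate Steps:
$B{\left(O \right)} = 2 + 2 O$ ($B{\left(O \right)} = \frac{2 O \left(1 + O\right)}{O} = 2 + 2 O$)
$b = - \frac{1}{23}$ ($b = \frac{1}{-23} = - \frac{1}{23} \approx -0.043478$)
$Y = - \frac{4}{23}$ ($Y = 4 \left(- \frac{1}{23}\right) = - \frac{4}{23} \approx -0.17391$)
$B{\left(-4 \right)} \left(-11\right) Y = \left(2 + 2 \left(-4\right)\right) \left(-11\right) \left(- \frac{4}{23}\right) = \left(2 - 8\right) \left(-11\right) \left(- \frac{4}{23}\right) = \left(-6\right) \left(-11\right) \left(- \frac{4}{23}\right) = 66 \left(- \frac{4}{23}\right) = - \frac{264}{23}$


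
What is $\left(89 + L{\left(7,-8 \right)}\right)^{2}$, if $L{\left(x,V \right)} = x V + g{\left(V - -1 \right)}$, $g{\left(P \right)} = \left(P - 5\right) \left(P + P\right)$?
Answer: $40401$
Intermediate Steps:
$g{\left(P \right)} = 2 P \left(-5 + P\right)$ ($g{\left(P \right)} = \left(-5 + P\right) 2 P = 2 P \left(-5 + P\right)$)
$L{\left(x,V \right)} = V x + 2 \left(1 + V\right) \left(-4 + V\right)$ ($L{\left(x,V \right)} = x V + 2 \left(V - -1\right) \left(-5 + \left(V - -1\right)\right) = V x + 2 \left(V + 1\right) \left(-5 + \left(V + 1\right)\right) = V x + 2 \left(1 + V\right) \left(-5 + \left(1 + V\right)\right) = V x + 2 \left(1 + V\right) \left(-4 + V\right)$)
$\left(89 + L{\left(7,-8 \right)}\right)^{2} = \left(89 - \left(56 - 2 \left(1 - 8\right) \left(-4 - 8\right)\right)\right)^{2} = \left(89 - \left(56 + 14 \left(-12\right)\right)\right)^{2} = \left(89 + \left(-56 + 168\right)\right)^{2} = \left(89 + 112\right)^{2} = 201^{2} = 40401$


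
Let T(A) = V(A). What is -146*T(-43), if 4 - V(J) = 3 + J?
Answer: -6424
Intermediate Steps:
V(J) = 1 - J (V(J) = 4 - (3 + J) = 4 + (-3 - J) = 1 - J)
T(A) = 1 - A
-146*T(-43) = -146*(1 - 1*(-43)) = -146*(1 + 43) = -146*44 = -6424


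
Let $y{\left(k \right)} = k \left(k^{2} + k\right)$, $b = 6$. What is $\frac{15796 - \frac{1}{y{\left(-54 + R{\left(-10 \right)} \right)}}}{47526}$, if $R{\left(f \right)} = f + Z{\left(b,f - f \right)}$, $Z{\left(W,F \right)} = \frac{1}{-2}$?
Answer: $\frac{16691688490}{50220890541} \approx 0.33237$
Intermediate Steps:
$Z{\left(W,F \right)} = - \frac{1}{2}$
$R{\left(f \right)} = - \frac{1}{2} + f$ ($R{\left(f \right)} = f - \frac{1}{2} = - \frac{1}{2} + f$)
$y{\left(k \right)} = k \left(k + k^{2}\right)$
$\frac{15796 - \frac{1}{y{\left(-54 + R{\left(-10 \right)} \right)}}}{47526} = \frac{15796 - \frac{1}{\left(-54 - \frac{21}{2}\right)^{2} \left(1 - \frac{129}{2}\right)}}{47526} = \left(15796 - \frac{1}{\left(-54 - \frac{21}{2}\right)^{2} \left(1 - \frac{129}{2}\right)}\right) \frac{1}{47526} = \left(15796 - \frac{1}{\left(- \frac{129}{2}\right)^{2} \left(1 - \frac{129}{2}\right)}\right) \frac{1}{47526} = \left(15796 - \frac{1}{\frac{16641}{4} \left(- \frac{127}{2}\right)}\right) \frac{1}{47526} = \left(15796 - \frac{1}{- \frac{2113407}{8}}\right) \frac{1}{47526} = \left(15796 - - \frac{8}{2113407}\right) \frac{1}{47526} = \left(15796 + \frac{8}{2113407}\right) \frac{1}{47526} = \frac{33383376980}{2113407} \cdot \frac{1}{47526} = \frac{16691688490}{50220890541}$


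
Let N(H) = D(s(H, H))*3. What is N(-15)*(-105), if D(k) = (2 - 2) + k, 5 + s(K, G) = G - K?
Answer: 1575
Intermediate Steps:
s(K, G) = -5 + G - K (s(K, G) = -5 + (G - K) = -5 + G - K)
D(k) = k (D(k) = 0 + k = k)
N(H) = -15 (N(H) = (-5 + H - H)*3 = -5*3 = -15)
N(-15)*(-105) = -15*(-105) = 1575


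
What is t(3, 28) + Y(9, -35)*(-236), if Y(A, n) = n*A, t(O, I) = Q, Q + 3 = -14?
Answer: 74323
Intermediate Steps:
Q = -17 (Q = -3 - 14 = -17)
t(O, I) = -17
Y(A, n) = A*n
t(3, 28) + Y(9, -35)*(-236) = -17 + (9*(-35))*(-236) = -17 - 315*(-236) = -17 + 74340 = 74323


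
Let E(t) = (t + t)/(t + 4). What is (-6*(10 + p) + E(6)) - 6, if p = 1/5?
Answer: -66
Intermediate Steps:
p = 1/5 ≈ 0.20000
E(t) = 2*t/(4 + t) (E(t) = (2*t)/(4 + t) = 2*t/(4 + t))
(-6*(10 + p) + E(6)) - 6 = (-6*(10 + 1/5) + 2*6/(4 + 6)) - 6 = (-6*51/5 + 2*6/10) - 6 = (-306/5 + 2*6*(1/10)) - 6 = (-306/5 + 6/5) - 6 = -60 - 6 = -66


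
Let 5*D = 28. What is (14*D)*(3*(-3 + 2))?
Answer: -1176/5 ≈ -235.20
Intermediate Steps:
D = 28/5 (D = (⅕)*28 = 28/5 ≈ 5.6000)
(14*D)*(3*(-3 + 2)) = (14*(28/5))*(3*(-3 + 2)) = 392*(3*(-1))/5 = (392/5)*(-3) = -1176/5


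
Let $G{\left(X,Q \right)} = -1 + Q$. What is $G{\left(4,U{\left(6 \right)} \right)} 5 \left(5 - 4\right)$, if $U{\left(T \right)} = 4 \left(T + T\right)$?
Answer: $235$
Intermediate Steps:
$U{\left(T \right)} = 8 T$ ($U{\left(T \right)} = 4 \cdot 2 T = 8 T$)
$G{\left(4,U{\left(6 \right)} \right)} 5 \left(5 - 4\right) = \left(-1 + 8 \cdot 6\right) 5 \left(5 - 4\right) = \left(-1 + 48\right) 5 \cdot 1 = 47 \cdot 5 = 235$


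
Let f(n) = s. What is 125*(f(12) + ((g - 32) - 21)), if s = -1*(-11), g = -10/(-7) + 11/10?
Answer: -69075/14 ≈ -4933.9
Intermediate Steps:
g = 177/70 (g = -10*(-1/7) + 11*(1/10) = 10/7 + 11/10 = 177/70 ≈ 2.5286)
s = 11
f(n) = 11
125*(f(12) + ((g - 32) - 21)) = 125*(11 + ((177/70 - 32) - 21)) = 125*(11 + (-2063/70 - 21)) = 125*(11 - 3533/70) = 125*(-2763/70) = -69075/14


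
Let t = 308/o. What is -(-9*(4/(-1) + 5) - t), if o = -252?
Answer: 70/9 ≈ 7.7778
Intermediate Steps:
t = -11/9 (t = 308/(-252) = 308*(-1/252) = -11/9 ≈ -1.2222)
-(-9*(4/(-1) + 5) - t) = -(-9*(4/(-1) + 5) - 1*(-11/9)) = -(-9*(4*(-1) + 5) + 11/9) = -(-9*(-4 + 5) + 11/9) = -(-9*1 + 11/9) = -(-9 + 11/9) = -1*(-70/9) = 70/9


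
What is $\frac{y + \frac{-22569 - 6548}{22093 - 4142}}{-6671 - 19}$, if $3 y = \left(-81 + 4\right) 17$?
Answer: $\frac{2358521}{36027657} \approx 0.065464$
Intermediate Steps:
$y = - \frac{1309}{3}$ ($y = \frac{\left(-81 + 4\right) 17}{3} = \frac{\left(-77\right) 17}{3} = \frac{1}{3} \left(-1309\right) = - \frac{1309}{3} \approx -436.33$)
$\frac{y + \frac{-22569 - 6548}{22093 - 4142}}{-6671 - 19} = \frac{- \frac{1309}{3} + \frac{-22569 - 6548}{22093 - 4142}}{-6671 - 19} = \frac{- \frac{1309}{3} - \frac{29117}{17951}}{-6690} = \left(- \frac{1309}{3} - \frac{29117}{17951}\right) \left(- \frac{1}{6690}\right) = \left(- \frac{23585210}{53853}\right) \left(- \frac{1}{6690}\right) = \frac{2358521}{36027657}$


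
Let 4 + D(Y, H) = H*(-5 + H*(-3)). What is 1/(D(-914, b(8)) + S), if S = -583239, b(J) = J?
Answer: -1/583475 ≈ -1.7139e-6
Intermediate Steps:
D(Y, H) = -4 + H*(-5 - 3*H) (D(Y, H) = -4 + H*(-5 + H*(-3)) = -4 + H*(-5 - 3*H))
1/(D(-914, b(8)) + S) = 1/((-4 - 5*8 - 3*8²) - 583239) = 1/((-4 - 40 - 3*64) - 583239) = 1/((-4 - 40 - 192) - 583239) = 1/(-236 - 583239) = 1/(-583475) = -1/583475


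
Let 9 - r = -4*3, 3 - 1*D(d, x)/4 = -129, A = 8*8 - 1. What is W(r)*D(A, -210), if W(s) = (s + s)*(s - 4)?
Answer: 376992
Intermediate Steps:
A = 63 (A = 64 - 1 = 63)
D(d, x) = 528 (D(d, x) = 12 - 4*(-129) = 12 + 516 = 528)
r = 21 (r = 9 - (-4)*3 = 9 - 1*(-12) = 9 + 12 = 21)
W(s) = 2*s*(-4 + s) (W(s) = (2*s)*(-4 + s) = 2*s*(-4 + s))
W(r)*D(A, -210) = (2*21*(-4 + 21))*528 = (2*21*17)*528 = 714*528 = 376992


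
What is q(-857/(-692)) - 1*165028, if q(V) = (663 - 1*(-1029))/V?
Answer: -140258132/857 ≈ -1.6366e+5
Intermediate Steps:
q(V) = 1692/V (q(V) = (663 + 1029)/V = 1692/V)
q(-857/(-692)) - 1*165028 = 1692/((-857/(-692))) - 1*165028 = 1692/((-857*(-1/692))) - 165028 = 1692/(857/692) - 165028 = 1692*(692/857) - 165028 = 1170864/857 - 165028 = -140258132/857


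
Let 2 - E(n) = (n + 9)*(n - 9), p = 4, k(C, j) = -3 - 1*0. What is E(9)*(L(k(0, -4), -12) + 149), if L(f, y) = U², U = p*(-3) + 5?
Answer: 396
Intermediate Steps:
k(C, j) = -3 (k(C, j) = -3 + 0 = -3)
U = -7 (U = 4*(-3) + 5 = -12 + 5 = -7)
E(n) = 2 - (-9 + n)*(9 + n) (E(n) = 2 - (n + 9)*(n - 9) = 2 - (9 + n)*(-9 + n) = 2 - (-9 + n)*(9 + n))
L(f, y) = 49 (L(f, y) = (-7)² = 49)
E(9)*(L(k(0, -4), -12) + 149) = (83 - 1*9²)*(49 + 149) = (83 - 1*81)*198 = (83 - 81)*198 = 2*198 = 396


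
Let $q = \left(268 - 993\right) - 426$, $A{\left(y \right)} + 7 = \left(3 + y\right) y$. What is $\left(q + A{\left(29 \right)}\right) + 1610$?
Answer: $1380$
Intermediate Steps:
$A{\left(y \right)} = -7 + y \left(3 + y\right)$ ($A{\left(y \right)} = -7 + \left(3 + y\right) y = -7 + y \left(3 + y\right)$)
$q = -1151$ ($q = -725 - 426 = -1151$)
$\left(q + A{\left(29 \right)}\right) + 1610 = \left(-1151 + \left(-7 + 29^{2} + 3 \cdot 29\right)\right) + 1610 = \left(-1151 + \left(-7 + 841 + 87\right)\right) + 1610 = \left(-1151 + 921\right) + 1610 = -230 + 1610 = 1380$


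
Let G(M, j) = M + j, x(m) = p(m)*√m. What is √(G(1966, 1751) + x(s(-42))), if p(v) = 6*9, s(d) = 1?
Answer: 3*√419 ≈ 61.408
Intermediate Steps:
p(v) = 54
x(m) = 54*√m
√(G(1966, 1751) + x(s(-42))) = √((1966 + 1751) + 54*√1) = √(3717 + 54*1) = √(3717 + 54) = √3771 = 3*√419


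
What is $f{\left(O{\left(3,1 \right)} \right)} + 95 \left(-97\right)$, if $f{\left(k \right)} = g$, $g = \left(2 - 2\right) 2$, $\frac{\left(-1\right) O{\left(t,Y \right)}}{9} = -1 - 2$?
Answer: $-9215$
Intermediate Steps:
$O{\left(t,Y \right)} = 27$ ($O{\left(t,Y \right)} = - 9 \left(-1 - 2\right) = \left(-9\right) \left(-3\right) = 27$)
$g = 0$ ($g = 0 \cdot 2 = 0$)
$f{\left(k \right)} = 0$
$f{\left(O{\left(3,1 \right)} \right)} + 95 \left(-97\right) = 0 + 95 \left(-97\right) = 0 - 9215 = -9215$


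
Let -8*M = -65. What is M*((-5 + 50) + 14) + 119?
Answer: 4787/8 ≈ 598.38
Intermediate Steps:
M = 65/8 (M = -1/8*(-65) = 65/8 ≈ 8.1250)
M*((-5 + 50) + 14) + 119 = 65*((-5 + 50) + 14)/8 + 119 = 65*(45 + 14)/8 + 119 = (65/8)*59 + 119 = 3835/8 + 119 = 4787/8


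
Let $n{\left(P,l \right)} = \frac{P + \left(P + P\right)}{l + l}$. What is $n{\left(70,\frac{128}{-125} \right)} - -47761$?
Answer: $\frac{6100283}{128} \approx 47658.0$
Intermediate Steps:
$n{\left(P,l \right)} = \frac{3 P}{2 l}$ ($n{\left(P,l \right)} = \frac{P + 2 P}{2 l} = 3 P \frac{1}{2 l} = \frac{3 P}{2 l}$)
$n{\left(70,\frac{128}{-125} \right)} - -47761 = \frac{3}{2} \cdot 70 \frac{1}{128 \frac{1}{-125}} - -47761 = \frac{3}{2} \cdot 70 \frac{1}{128 \left(- \frac{1}{125}\right)} + 47761 = \frac{3}{2} \cdot 70 \frac{1}{- \frac{128}{125}} + 47761 = \frac{3}{2} \cdot 70 \left(- \frac{125}{128}\right) + 47761 = - \frac{13125}{128} + 47761 = \frac{6100283}{128}$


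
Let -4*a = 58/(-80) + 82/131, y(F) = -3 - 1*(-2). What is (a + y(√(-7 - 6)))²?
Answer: 417834481/439321600 ≈ 0.95109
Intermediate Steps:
y(F) = -1 (y(F) = -3 + 2 = -1)
a = 519/20960 (a = -(58/(-80) + 82/131)/4 = -(58*(-1/80) + 82*(1/131))/4 = -(-29/40 + 82/131)/4 = -¼*(-519/5240) = 519/20960 ≈ 0.024761)
(a + y(√(-7 - 6)))² = (519/20960 - 1)² = (-20441/20960)² = 417834481/439321600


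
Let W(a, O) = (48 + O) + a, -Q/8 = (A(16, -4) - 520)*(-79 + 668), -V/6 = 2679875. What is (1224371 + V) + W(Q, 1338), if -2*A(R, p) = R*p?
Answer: -12554037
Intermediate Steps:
V = -16079250 (V = -6*2679875 = -16079250)
A(R, p) = -R*p/2
Q = 2299456 (Q = -8*(-1/2*16*(-4) - 520)*(-79 + 668) = -8*(32 - 520)*589 = -(-3904)*589 = -8*(-287432) = 2299456)
W(a, O) = 48 + O + a
(1224371 + V) + W(Q, 1338) = (1224371 - 16079250) + (48 + 1338 + 2299456) = -14854879 + 2300842 = -12554037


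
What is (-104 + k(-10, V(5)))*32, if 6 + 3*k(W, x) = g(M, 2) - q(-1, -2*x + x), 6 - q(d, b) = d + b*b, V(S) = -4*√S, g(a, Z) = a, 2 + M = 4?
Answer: -2592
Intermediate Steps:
M = 2 (M = -2 + 4 = 2)
q(d, b) = 6 - d - b² (q(d, b) = 6 - (d + b*b) = 6 - (d + b²) = 6 + (-d - b²) = 6 - d - b²)
k(W, x) = -11/3 + x²/3 (k(W, x) = -2 + (2 - (6 - 1*(-1) - (-2*x + x)²))/3 = -2 + (2 - (6 + 1 - (-x)²))/3 = -2 + (2 - (6 + 1 - x²))/3 = -2 + (2 - (7 - x²))/3 = -2 + (2 + (-7 + x²))/3 = -2 + (-5 + x²)/3 = -2 + (-5/3 + x²/3) = -11/3 + x²/3)
(-104 + k(-10, V(5)))*32 = (-104 + (-11/3 + (-4*√5)²/3))*32 = (-104 + (-11/3 + (⅓)*80))*32 = (-104 + (-11/3 + 80/3))*32 = (-104 + 23)*32 = -81*32 = -2592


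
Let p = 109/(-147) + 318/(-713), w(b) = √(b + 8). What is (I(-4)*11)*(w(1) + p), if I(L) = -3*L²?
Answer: -33434720/34937 ≈ -957.00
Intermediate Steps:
w(b) = √(8 + b)
p = -124463/104811 (p = 109*(-1/147) + 318*(-1/713) = -109/147 - 318/713 = -124463/104811 ≈ -1.1875)
(I(-4)*11)*(w(1) + p) = (-3*(-4)²*11)*(√(8 + 1) - 124463/104811) = (-3*16*11)*(√9 - 124463/104811) = (-48*11)*(3 - 124463/104811) = -528*189970/104811 = -33434720/34937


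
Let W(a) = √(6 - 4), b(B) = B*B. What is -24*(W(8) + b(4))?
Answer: -384 - 24*√2 ≈ -417.94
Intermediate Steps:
b(B) = B²
W(a) = √2
-24*(W(8) + b(4)) = -24*(√2 + 4²) = -24*(√2 + 16) = -24*(16 + √2) = -384 - 24*√2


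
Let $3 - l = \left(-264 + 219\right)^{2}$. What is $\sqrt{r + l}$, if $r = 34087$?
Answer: $11 \sqrt{265} \approx 179.07$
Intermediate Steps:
$l = -2022$ ($l = 3 - \left(-264 + 219\right)^{2} = 3 - \left(-45\right)^{2} = 3 - 2025 = -2022$)
$\sqrt{r + l} = \sqrt{34087 - 2022} = \sqrt{32065} = 11 \sqrt{265}$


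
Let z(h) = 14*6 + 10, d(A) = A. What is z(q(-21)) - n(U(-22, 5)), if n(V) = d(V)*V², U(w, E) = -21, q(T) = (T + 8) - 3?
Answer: 9355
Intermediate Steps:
q(T) = 5 + T (q(T) = (8 + T) - 3 = 5 + T)
n(V) = V³ (n(V) = V*V² = V³)
z(h) = 94 (z(h) = 84 + 10 = 94)
z(q(-21)) - n(U(-22, 5)) = 94 - 1*(-21)³ = 94 - 1*(-9261) = 94 + 9261 = 9355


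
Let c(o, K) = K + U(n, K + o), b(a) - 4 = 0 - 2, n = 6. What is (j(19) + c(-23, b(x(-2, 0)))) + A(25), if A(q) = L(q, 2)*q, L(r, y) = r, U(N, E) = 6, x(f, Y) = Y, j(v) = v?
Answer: 652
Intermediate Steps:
b(a) = 2 (b(a) = 4 + (0 - 2) = 4 - 2 = 2)
A(q) = q² (A(q) = q*q = q²)
c(o, K) = 6 + K (c(o, K) = K + 6 = 6 + K)
(j(19) + c(-23, b(x(-2, 0)))) + A(25) = (19 + (6 + 2)) + 25² = (19 + 8) + 625 = 27 + 625 = 652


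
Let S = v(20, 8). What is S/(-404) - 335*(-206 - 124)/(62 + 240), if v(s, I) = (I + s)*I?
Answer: 5574319/15251 ≈ 365.50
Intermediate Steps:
v(s, I) = I*(I + s)
S = 224 (S = 8*(8 + 20) = 8*28 = 224)
S/(-404) - 335*(-206 - 124)/(62 + 240) = 224/(-404) - 335*(-206 - 124)/(62 + 240) = 224*(-1/404) - 335/(302/(-330)) = -56/101 - 335/(302*(-1/330)) = -56/101 - 335/(-151/165) = -56/101 - 335*(-165/151) = -56/101 + 55275/151 = 5574319/15251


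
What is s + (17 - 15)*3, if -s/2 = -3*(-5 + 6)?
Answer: 12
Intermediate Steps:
s = 6 (s = -(-6)*(-5 + 6) = -(-6) = -2*(-3) = 6)
s + (17 - 15)*3 = 6 + (17 - 15)*3 = 6 + 2*3 = 6 + 6 = 12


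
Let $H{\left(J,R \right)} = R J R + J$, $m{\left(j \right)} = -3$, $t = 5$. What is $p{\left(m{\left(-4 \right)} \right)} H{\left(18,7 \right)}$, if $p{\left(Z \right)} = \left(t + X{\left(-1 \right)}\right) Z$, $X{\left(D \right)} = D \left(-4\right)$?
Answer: $-24300$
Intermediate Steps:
$H{\left(J,R \right)} = J + J R^{2}$ ($H{\left(J,R \right)} = J R R + J = J R^{2} + J = J + J R^{2}$)
$X{\left(D \right)} = - 4 D$
$p{\left(Z \right)} = 9 Z$ ($p{\left(Z \right)} = \left(5 - -4\right) Z = \left(5 + 4\right) Z = 9 Z$)
$p{\left(m{\left(-4 \right)} \right)} H{\left(18,7 \right)} = 9 \left(-3\right) 18 \left(1 + 7^{2}\right) = - 27 \cdot 18 \left(1 + 49\right) = - 27 \cdot 18 \cdot 50 = \left(-27\right) 900 = -24300$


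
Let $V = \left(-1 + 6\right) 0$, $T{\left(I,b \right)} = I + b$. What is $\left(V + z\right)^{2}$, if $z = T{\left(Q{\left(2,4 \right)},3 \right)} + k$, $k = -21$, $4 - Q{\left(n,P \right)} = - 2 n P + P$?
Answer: $4$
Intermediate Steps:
$Q{\left(n,P \right)} = 4 - P + 2 P n$ ($Q{\left(n,P \right)} = 4 - \left(- 2 n P + P\right) = 4 - \left(- 2 P n + P\right) = 4 - \left(P - 2 P n\right) = 4 + \left(- P + 2 P n\right) = 4 - P + 2 P n$)
$V = 0$ ($V = 5 \cdot 0 = 0$)
$z = -2$ ($z = \left(\left(4 - 4 + 2 \cdot 4 \cdot 2\right) + 3\right) - 21 = \left(\left(4 - 4 + 16\right) + 3\right) - 21 = \left(16 + 3\right) - 21 = 19 - 21 = -2$)
$\left(V + z\right)^{2} = \left(0 - 2\right)^{2} = \left(-2\right)^{2} = 4$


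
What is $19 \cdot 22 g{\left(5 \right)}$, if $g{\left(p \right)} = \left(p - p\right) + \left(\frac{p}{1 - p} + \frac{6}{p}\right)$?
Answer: $- \frac{209}{10} \approx -20.9$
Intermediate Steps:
$g{\left(p \right)} = \frac{6}{p} + \frac{p}{1 - p}$ ($g{\left(p \right)} = 0 + \left(\frac{6}{p} + \frac{p}{1 - p}\right) = \frac{6}{p} + \frac{p}{1 - p}$)
$19 \cdot 22 g{\left(5 \right)} = 19 \cdot 22 \frac{-6 - 5^{2} + 6 \cdot 5}{5 \left(-1 + 5\right)} = 418 \frac{-6 - 25 + 30}{5 \cdot 4} = 418 \cdot \frac{1}{5} \cdot \frac{1}{4} \left(-6 - 25 + 30\right) = 418 \cdot \frac{1}{5} \cdot \frac{1}{4} \left(-1\right) = 418 \left(- \frac{1}{20}\right) = - \frac{209}{10}$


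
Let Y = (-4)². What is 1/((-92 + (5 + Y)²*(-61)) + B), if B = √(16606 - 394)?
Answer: -26993/728605837 - 2*√4053/728605837 ≈ -3.7222e-5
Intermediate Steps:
Y = 16
B = 2*√4053 (B = √16212 = 2*√4053 ≈ 127.33)
1/((-92 + (5 + Y)²*(-61)) + B) = 1/((-92 + (5 + 16)²*(-61)) + 2*√4053) = 1/((-92 + 21²*(-61)) + 2*√4053) = 1/((-92 + 441*(-61)) + 2*√4053) = 1/((-92 - 26901) + 2*√4053) = 1/(-26993 + 2*√4053)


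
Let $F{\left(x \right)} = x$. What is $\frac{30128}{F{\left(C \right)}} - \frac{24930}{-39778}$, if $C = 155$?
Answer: $\frac{601147867}{3082795} \approx 195.0$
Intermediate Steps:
$\frac{30128}{F{\left(C \right)}} - \frac{24930}{-39778} = \frac{30128}{155} - \frac{24930}{-39778} = 30128 \cdot \frac{1}{155} - - \frac{12465}{19889} = \frac{30128}{155} + \frac{12465}{19889} = \frac{601147867}{3082795}$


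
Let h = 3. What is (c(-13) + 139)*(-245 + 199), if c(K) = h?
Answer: -6532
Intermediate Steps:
c(K) = 3
(c(-13) + 139)*(-245 + 199) = (3 + 139)*(-245 + 199) = 142*(-46) = -6532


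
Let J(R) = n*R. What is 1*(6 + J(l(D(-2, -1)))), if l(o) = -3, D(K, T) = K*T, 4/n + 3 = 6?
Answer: 2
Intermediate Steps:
n = 4/3 (n = 4/(-3 + 6) = 4/3 ≈ 1.3333)
J(R) = 4*R/3
1*(6 + J(l(D(-2, -1)))) = 1*(6 + (4/3)*(-3)) = 1*(6 - 4) = 1*2 = 2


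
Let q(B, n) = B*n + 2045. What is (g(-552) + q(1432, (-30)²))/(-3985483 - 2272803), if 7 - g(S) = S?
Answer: -645702/3129143 ≈ -0.20635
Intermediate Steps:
q(B, n) = 2045 + B*n
g(S) = 7 - S
(g(-552) + q(1432, (-30)²))/(-3985483 - 2272803) = ((7 - 1*(-552)) + (2045 + 1432*(-30)²))/(-3985483 - 2272803) = ((7 + 552) + (2045 + 1432*900))/(-6258286) = (559 + (2045 + 1288800))*(-1/6258286) = (559 + 1290845)*(-1/6258286) = 1291404*(-1/6258286) = -645702/3129143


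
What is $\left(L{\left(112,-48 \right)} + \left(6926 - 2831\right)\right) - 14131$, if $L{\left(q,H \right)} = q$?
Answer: $-9924$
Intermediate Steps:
$\left(L{\left(112,-48 \right)} + \left(6926 - 2831\right)\right) - 14131 = \left(112 + \left(6926 - 2831\right)\right) - 14131 = \left(112 + 4095\right) - 14131 = 4207 - 14131 = -9924$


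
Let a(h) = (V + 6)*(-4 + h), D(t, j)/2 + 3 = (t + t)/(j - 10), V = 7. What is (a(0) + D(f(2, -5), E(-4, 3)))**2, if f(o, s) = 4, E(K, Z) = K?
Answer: 171396/49 ≈ 3497.9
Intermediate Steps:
D(t, j) = -6 + 4*t/(-10 + j) (D(t, j) = -6 + 2*((t + t)/(j - 10)) = -6 + 2*((2*t)/(-10 + j)) = -6 + 2*(2*t/(-10 + j)) = -6 + 4*t/(-10 + j))
a(h) = -52 + 13*h (a(h) = (7 + 6)*(-4 + h) = 13*(-4 + h) = -52 + 13*h)
(a(0) + D(f(2, -5), E(-4, 3)))**2 = ((-52 + 13*0) + 2*(30 - 3*(-4) + 2*4)/(-10 - 4))**2 = ((-52 + 0) + 2*(30 + 12 + 8)/(-14))**2 = (-52 + 2*(-1/14)*50)**2 = (-52 - 50/7)**2 = (-414/7)**2 = 171396/49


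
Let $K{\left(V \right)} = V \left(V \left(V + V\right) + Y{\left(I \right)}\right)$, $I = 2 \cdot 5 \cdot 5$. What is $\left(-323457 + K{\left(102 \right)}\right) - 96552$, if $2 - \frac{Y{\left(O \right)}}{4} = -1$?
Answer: $1703631$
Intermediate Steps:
$I = 50$ ($I = 10 \cdot 5 = 50$)
$Y{\left(O \right)} = 12$ ($Y{\left(O \right)} = 8 - -4 = 8 + 4 = 12$)
$K{\left(V \right)} = V \left(12 + 2 V^{2}\right)$ ($K{\left(V \right)} = V \left(V \left(V + V\right) + 12\right) = V \left(V 2 V + 12\right) = V \left(2 V^{2} + 12\right) = V \left(12 + 2 V^{2}\right)$)
$\left(-323457 + K{\left(102 \right)}\right) - 96552 = \left(-323457 + 2 \cdot 102 \left(6 + 102^{2}\right)\right) - 96552 = \left(-323457 + 2 \cdot 102 \left(6 + 10404\right)\right) - 96552 = \left(-323457 + 2 \cdot 102 \cdot 10410\right) - 96552 = \left(-323457 + 2123640\right) - 96552 = 1800183 - 96552 = 1703631$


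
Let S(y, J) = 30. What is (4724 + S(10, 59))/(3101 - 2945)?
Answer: 2377/78 ≈ 30.474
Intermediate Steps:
(4724 + S(10, 59))/(3101 - 2945) = (4724 + 30)/(3101 - 2945) = 4754/156 = 4754*(1/156) = 2377/78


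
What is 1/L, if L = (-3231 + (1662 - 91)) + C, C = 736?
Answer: -1/924 ≈ -0.0010823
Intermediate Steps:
L = -924 (L = (-3231 + (1662 - 91)) + 736 = (-3231 + 1571) + 736 = -1660 + 736 = -924)
1/L = 1/(-924) = -1/924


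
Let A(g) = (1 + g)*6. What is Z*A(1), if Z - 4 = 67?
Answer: 852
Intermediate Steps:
Z = 71 (Z = 4 + 67 = 71)
A(g) = 6 + 6*g
Z*A(1) = 71*(6 + 6*1) = 71*(6 + 6) = 71*12 = 852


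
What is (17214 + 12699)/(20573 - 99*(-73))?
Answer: 29913/27800 ≈ 1.0760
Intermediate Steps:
(17214 + 12699)/(20573 - 99*(-73)) = 29913/(20573 + 7227) = 29913/27800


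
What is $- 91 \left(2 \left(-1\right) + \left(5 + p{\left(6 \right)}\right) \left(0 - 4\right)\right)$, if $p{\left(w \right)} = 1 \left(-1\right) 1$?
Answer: $1638$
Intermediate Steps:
$p{\left(w \right)} = -1$ ($p{\left(w \right)} = \left(-1\right) 1 = -1$)
$- 91 \left(2 \left(-1\right) + \left(5 + p{\left(6 \right)}\right) \left(0 - 4\right)\right) = - 91 \left(2 \left(-1\right) + \left(5 - 1\right) \left(0 - 4\right)\right) = - 91 \left(-2 + 4 \left(-4\right)\right) = - 91 \left(-2 - 16\right) = \left(-91\right) \left(-18\right) = 1638$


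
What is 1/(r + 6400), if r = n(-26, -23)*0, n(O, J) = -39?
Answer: 1/6400 ≈ 0.00015625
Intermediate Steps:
r = 0 (r = -39*0 = 0)
1/(r + 6400) = 1/(0 + 6400) = 1/6400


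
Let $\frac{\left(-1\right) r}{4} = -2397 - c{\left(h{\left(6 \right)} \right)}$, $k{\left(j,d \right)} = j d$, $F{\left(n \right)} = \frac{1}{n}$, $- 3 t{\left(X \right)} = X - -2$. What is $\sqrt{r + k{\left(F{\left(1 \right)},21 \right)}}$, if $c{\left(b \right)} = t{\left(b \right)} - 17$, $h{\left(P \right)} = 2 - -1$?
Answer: $\frac{\sqrt{85809}}{3} \approx 97.644$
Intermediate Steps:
$t{\left(X \right)} = - \frac{2}{3} - \frac{X}{3}$ ($t{\left(X \right)} = - \frac{X - -2}{3} = - \frac{X + 2}{3} = - \frac{2 + X}{3} = - \frac{2}{3} - \frac{X}{3}$)
$h{\left(P \right)} = 3$ ($h{\left(P \right)} = 2 + 1 = 3$)
$c{\left(b \right)} = - \frac{53}{3} - \frac{b}{3}$ ($c{\left(b \right)} = \left(- \frac{2}{3} - \frac{b}{3}\right) - 17 = - \frac{53}{3} - \frac{b}{3}$)
$k{\left(j,d \right)} = d j$
$r = \frac{28540}{3}$ ($r = - 4 \left(-2397 - \left(- \frac{53}{3} - 1\right)\right) = - 4 \left(-2397 - - \frac{56}{3}\right) = - 4 \left(-2397 + \frac{56}{3}\right) = \left(-4\right) \left(- \frac{7135}{3}\right) = \frac{28540}{3} \approx 9513.3$)
$\sqrt{r + k{\left(F{\left(1 \right)},21 \right)}} = \sqrt{\frac{28540}{3} + \frac{21}{1}} = \sqrt{\frac{28540}{3} + 21 \cdot 1} = \sqrt{\frac{28540}{3} + 21} = \sqrt{\frac{28603}{3}} = \frac{\sqrt{85809}}{3}$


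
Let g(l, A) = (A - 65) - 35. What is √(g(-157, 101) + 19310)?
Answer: √19311 ≈ 138.96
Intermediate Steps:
g(l, A) = -100 + A (g(l, A) = (-65 + A) - 35 = -100 + A)
√(g(-157, 101) + 19310) = √((-100 + 101) + 19310) = √(1 + 19310) = √19311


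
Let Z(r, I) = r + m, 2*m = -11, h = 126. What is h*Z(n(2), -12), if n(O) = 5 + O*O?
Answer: 441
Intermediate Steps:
n(O) = 5 + O**2
m = -11/2 (m = (1/2)*(-11) = -11/2 ≈ -5.5000)
Z(r, I) = -11/2 + r (Z(r, I) = r - 11/2 = -11/2 + r)
h*Z(n(2), -12) = 126*(-11/2 + (5 + 2**2)) = 126*(-11/2 + (5 + 4)) = 126*(-11/2 + 9) = 126*(7/2) = 441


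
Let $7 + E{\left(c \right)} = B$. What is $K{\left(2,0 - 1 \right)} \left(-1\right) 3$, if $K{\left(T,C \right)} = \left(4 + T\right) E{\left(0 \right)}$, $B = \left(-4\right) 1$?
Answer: $198$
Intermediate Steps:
$B = -4$
$E{\left(c \right)} = -11$ ($E{\left(c \right)} = -7 - 4 = -11$)
$K{\left(T,C \right)} = -44 - 11 T$ ($K{\left(T,C \right)} = \left(4 + T\right) \left(-11\right) = -44 - 11 T$)
$K{\left(2,0 - 1 \right)} \left(-1\right) 3 = \left(-44 - 22\right) \left(-1\right) 3 = \left(-66\right) \left(-1\right) 3 = 66 \cdot 3 = 198$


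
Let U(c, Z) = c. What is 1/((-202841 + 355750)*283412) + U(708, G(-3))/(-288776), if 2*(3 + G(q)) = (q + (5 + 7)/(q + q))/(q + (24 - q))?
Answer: -3835257691361/1564308454102276 ≈ -0.0024517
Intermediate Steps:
G(q) = -3 + 1/(8*q) + q/48 (G(q) = -3 + ((q + (5 + 7)/(q + q))/(q + (24 - q)))/2 = -3 + ((q + 12/((2*q)))/24)/2 = -3 + ((q + 12*(1/(2*q)))*(1/24))/2 = -3 + ((q + 6/q)*(1/24))/2 = -3 + (1/(4*q) + q/24)/2 = -3 + (1/(8*q) + q/48) = -3 + 1/(8*q) + q/48)
1/((-202841 + 355750)*283412) + U(708, G(-3))/(-288776) = 1/((-202841 + 355750)*283412) + 708/(-288776) = (1/283412)/152909 + 708*(-1/288776) = (1/152909)*(1/283412) - 177/72194 = 1/43336245508 - 177/72194 = -3835257691361/1564308454102276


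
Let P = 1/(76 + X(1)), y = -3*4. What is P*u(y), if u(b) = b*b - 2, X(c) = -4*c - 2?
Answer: 71/35 ≈ 2.0286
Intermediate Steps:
X(c) = -2 - 4*c
y = -12
P = 1/70 (P = 1/(76 + (-2 - 4*1)) = 1/(76 + (-2 - 4)) = 1/(76 - 6) = 1/70 ≈ 0.014286)
u(b) = -2 + b**2 (u(b) = b**2 - 2 = -2 + b**2)
P*u(y) = (-2 + (-12)**2)/70 = (-2 + 144)/70 = (1/70)*142 = 71/35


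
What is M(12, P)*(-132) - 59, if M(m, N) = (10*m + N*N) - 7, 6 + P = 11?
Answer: -18275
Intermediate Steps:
P = 5 (P = -6 + 11 = 5)
M(m, N) = -7 + N² + 10*m (M(m, N) = (10*m + N²) - 7 = (N² + 10*m) - 7 = -7 + N² + 10*m)
M(12, P)*(-132) - 59 = (-7 + 5² + 10*12)*(-132) - 59 = (-7 + 25 + 120)*(-132) - 59 = 138*(-132) - 59 = -18216 - 59 = -18275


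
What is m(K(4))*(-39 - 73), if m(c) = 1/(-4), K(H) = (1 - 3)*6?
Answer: 28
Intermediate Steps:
K(H) = -12 (K(H) = -2*6 = -12)
m(c) = -¼
m(K(4))*(-39 - 73) = -(-39 - 73)/4 = -¼*(-112) = 28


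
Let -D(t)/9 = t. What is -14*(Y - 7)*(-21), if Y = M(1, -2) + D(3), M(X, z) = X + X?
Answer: -9408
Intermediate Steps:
D(t) = -9*t
M(X, z) = 2*X
Y = -25 (Y = 2*1 - 9*3 = 2 - 27 = -25)
-14*(Y - 7)*(-21) = -14*(-25 - 7)*(-21) = -14*(-32)*(-21) = 448*(-21) = -9408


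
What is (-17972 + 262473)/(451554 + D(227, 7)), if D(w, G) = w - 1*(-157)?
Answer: 244501/451938 ≈ 0.54101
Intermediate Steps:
D(w, G) = 157 + w (D(w, G) = w + 157 = 157 + w)
(-17972 + 262473)/(451554 + D(227, 7)) = (-17972 + 262473)/(451554 + (157 + 227)) = 244501/(451554 + 384) = 244501/451938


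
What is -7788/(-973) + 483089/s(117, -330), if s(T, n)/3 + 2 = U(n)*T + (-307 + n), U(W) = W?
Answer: 63852577/16366833 ≈ 3.9013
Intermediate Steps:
s(T, n) = -927 + 3*n + 3*T*n (s(T, n) = -6 + 3*(n*T + (-307 + n)) = -6 + 3*(T*n + (-307 + n)) = -6 + 3*(-307 + n + T*n) = -6 + (-921 + 3*n + 3*T*n) = -927 + 3*n + 3*T*n)
-7788/(-973) + 483089/s(117, -330) = -7788/(-973) + 483089/(-927 + 3*(-330) + 3*117*(-330)) = -7788*(-1/973) + 483089/(-927 - 990 - 115830) = 7788/973 + 483089/(-117747) = 7788/973 + 483089*(-1/117747) = 7788/973 - 483089/117747 = 63852577/16366833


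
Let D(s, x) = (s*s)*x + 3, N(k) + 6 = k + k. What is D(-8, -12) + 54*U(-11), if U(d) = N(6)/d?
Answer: -8739/11 ≈ -794.45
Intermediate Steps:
N(k) = -6 + 2*k (N(k) = -6 + (k + k) = -6 + 2*k)
U(d) = 6/d (U(d) = (-6 + 2*6)/d = (-6 + 12)/d = 6/d)
D(s, x) = 3 + x*s² (D(s, x) = s²*x + 3 = x*s² + 3 = 3 + x*s²)
D(-8, -12) + 54*U(-11) = (3 - 12*(-8)²) + 54*(6/(-11)) = (3 - 12*64) + 54*(6*(-1/11)) = (3 - 768) + 54*(-6/11) = -765 - 324/11 = -8739/11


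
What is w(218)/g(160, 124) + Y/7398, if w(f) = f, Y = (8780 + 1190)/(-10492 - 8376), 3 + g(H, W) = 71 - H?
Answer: -3803818549/1605232836 ≈ -2.3696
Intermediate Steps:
g(H, W) = 68 - H (g(H, W) = -3 + (71 - H) = 68 - H)
Y = -4985/9434 (Y = 9970/(-18868) = 9970*(-1/18868) = -4985/9434 ≈ -0.52841)
w(218)/g(160, 124) + Y/7398 = 218/(68 - 1*160) - 4985/9434/7398 = 218/(68 - 160) - 4985/9434*1/7398 = 218/(-92) - 4985/69792732 = 218*(-1/92) - 4985/69792732 = -109/46 - 4985/69792732 = -3803818549/1605232836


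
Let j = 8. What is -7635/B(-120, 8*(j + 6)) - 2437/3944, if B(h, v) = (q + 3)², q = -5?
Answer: -7530547/3944 ≈ -1909.4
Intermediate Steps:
B(h, v) = 4 (B(h, v) = (-5 + 3)² = (-2)² = 4)
-7635/B(-120, 8*(j + 6)) - 2437/3944 = -7635/4 - 2437/3944 = -7530547/3944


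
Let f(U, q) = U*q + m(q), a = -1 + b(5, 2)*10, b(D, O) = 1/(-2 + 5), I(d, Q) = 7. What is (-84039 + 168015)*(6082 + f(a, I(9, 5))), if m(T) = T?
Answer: 512701472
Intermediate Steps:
b(D, O) = 1/3
a = 7/3 (a = -1 + (1/3)*10 = -1 + 10/3 = 7/3 ≈ 2.3333)
f(U, q) = q + U*q (f(U, q) = U*q + q = q + U*q)
(-84039 + 168015)*(6082 + f(a, I(9, 5))) = (-84039 + 168015)*(6082 + 7*(1 + 7/3)) = 83976*(6082 + 7*(10/3)) = 83976*(6082 + 70/3) = 83976*(18316/3) = 512701472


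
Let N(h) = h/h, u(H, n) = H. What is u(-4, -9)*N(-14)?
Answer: -4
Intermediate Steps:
N(h) = 1
u(-4, -9)*N(-14) = -4*1 = -4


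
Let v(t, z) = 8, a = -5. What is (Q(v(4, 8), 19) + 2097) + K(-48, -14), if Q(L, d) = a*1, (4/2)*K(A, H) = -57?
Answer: 4127/2 ≈ 2063.5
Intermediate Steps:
K(A, H) = -57/2 (K(A, H) = (½)*(-57) = -57/2)
Q(L, d) = -5 (Q(L, d) = -5*1 = -5)
(Q(v(4, 8), 19) + 2097) + K(-48, -14) = (-5 + 2097) - 57/2 = 2092 - 57/2 = 4127/2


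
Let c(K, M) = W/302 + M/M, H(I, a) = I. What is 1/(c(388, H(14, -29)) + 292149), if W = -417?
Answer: 302/88228883 ≈ 3.4229e-6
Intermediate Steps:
c(K, M) = -115/302 (c(K, M) = -417/302 + M/M = -417*1/302 + 1 = -417/302 + 1 = -115/302)
1/(c(388, H(14, -29)) + 292149) = 1/(-115/302 + 292149) = 1/(88228883/302) = 302/88228883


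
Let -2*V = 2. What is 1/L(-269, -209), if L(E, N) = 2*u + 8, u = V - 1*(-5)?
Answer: 1/16 ≈ 0.062500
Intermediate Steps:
V = -1 (V = -½*2 = -1)
u = 4 (u = -1 - 1*(-5) = -1 + 5 = 4)
L(E, N) = 16 (L(E, N) = 2*4 + 8 = 8 + 8 = 16)
1/L(-269, -209) = 1/16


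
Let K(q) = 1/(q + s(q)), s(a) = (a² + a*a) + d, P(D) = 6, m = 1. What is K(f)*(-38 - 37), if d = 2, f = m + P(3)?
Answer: -75/107 ≈ -0.70093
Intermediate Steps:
f = 7 (f = 1 + 6 = 7)
s(a) = 2 + 2*a² (s(a) = (a² + a*a) + 2 = (a² + a²) + 2 = 2*a² + 2 = 2 + 2*a²)
K(q) = 1/(2 + q + 2*q²) (K(q) = 1/(q + (2 + 2*q²)) = 1/(2 + q + 2*q²))
K(f)*(-38 - 37) = (-38 - 37)/(2 + 7 + 2*7²) = -75/(2 + 7 + 2*49) = -75/(2 + 7 + 98) = -75/107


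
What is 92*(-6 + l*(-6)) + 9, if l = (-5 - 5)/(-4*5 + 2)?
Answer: -2549/3 ≈ -849.67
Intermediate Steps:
l = 5/9 (l = -10/(-20 + 2) = -10/(-18) = -10*(-1/18) = 5/9 ≈ 0.55556)
92*(-6 + l*(-6)) + 9 = 92*(-6 + (5/9)*(-6)) + 9 = 92*(-6 - 10/3) + 9 = 92*(-28/3) + 9 = -2576/3 + 9 = -2549/3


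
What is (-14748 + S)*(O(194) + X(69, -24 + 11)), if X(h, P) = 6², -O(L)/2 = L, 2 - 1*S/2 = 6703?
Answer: 9908800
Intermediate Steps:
S = -13402 (S = 4 - 2*6703 = 4 - 13406 = -13402)
O(L) = -2*L
X(h, P) = 36
(-14748 + S)*(O(194) + X(69, -24 + 11)) = (-14748 - 13402)*(-2*194 + 36) = -28150*(-388 + 36) = -28150*(-352) = 9908800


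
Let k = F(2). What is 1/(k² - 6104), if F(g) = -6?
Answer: -1/6068 ≈ -0.00016480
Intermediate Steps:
k = -6
1/(k² - 6104) = 1/((-6)² - 6104) = 1/(36 - 6104) = 1/(-6068) = -1/6068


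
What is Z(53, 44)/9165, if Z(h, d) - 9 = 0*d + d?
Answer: 53/9165 ≈ 0.0057829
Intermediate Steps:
Z(h, d) = 9 + d (Z(h, d) = 9 + (0*d + d) = 9 + (0 + d) = 9 + d)
Z(53, 44)/9165 = (9 + 44)/9165 = 53*(1/9165) = 53/9165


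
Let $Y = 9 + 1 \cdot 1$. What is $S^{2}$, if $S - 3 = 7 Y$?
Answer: $5329$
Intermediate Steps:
$Y = 10$ ($Y = 9 + 1 = 10$)
$S = 73$ ($S = 3 + 7 \cdot 10 = 3 + 70 = 73$)
$S^{2} = 73^{2} = 5329$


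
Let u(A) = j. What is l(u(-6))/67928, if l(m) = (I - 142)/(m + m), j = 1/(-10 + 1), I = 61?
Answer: 729/135856 ≈ 0.0053660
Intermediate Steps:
j = -⅑ (j = 1/(-9) = -⅑ ≈ -0.11111)
u(A) = -⅑
l(m) = -81/(2*m) (l(m) = (61 - 142)/(m + m) = -81*1/(2*m) = -81/(2*m))
l(u(-6))/67928 = -81/(2*(-⅑))/67928 = -81/2*(-9)*(1/67928) = (729/2)*(1/67928) = 729/135856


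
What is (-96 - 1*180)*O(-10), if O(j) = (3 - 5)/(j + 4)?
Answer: -92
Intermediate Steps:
O(j) = -2/(4 + j)
(-96 - 1*180)*O(-10) = (-96 - 1*180)*(-2/(4 - 10)) = (-96 - 180)*(-2/(-6)) = -(-552)*(-1)/6 = -276*⅓ = -92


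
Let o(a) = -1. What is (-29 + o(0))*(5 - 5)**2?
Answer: 0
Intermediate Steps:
(-29 + o(0))*(5 - 5)**2 = (-29 - 1)*(5 - 5)**2 = -30*0**2 = -30*0 = 0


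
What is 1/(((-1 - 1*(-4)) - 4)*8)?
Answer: -1/8 ≈ -0.12500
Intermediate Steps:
1/(((-1 - 1*(-4)) - 4)*8) = 1/(((-1 + 4) - 4)*8) = 1/((3 - 4)*8) = 1/(-1*8) = 1/(-8) = -1/8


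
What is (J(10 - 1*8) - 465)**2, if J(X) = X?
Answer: 214369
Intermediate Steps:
(J(10 - 1*8) - 465)**2 = ((10 - 1*8) - 465)**2 = ((10 - 8) - 465)**2 = (2 - 465)**2 = (-463)**2 = 214369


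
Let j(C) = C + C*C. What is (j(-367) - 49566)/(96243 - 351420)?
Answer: -28252/85059 ≈ -0.33215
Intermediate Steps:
j(C) = C + C²
(j(-367) - 49566)/(96243 - 351420) = (-367*(1 - 367) - 49566)/(96243 - 351420) = (-367*(-366) - 49566)/(-255177) = (134322 - 49566)*(-1/255177) = 84756*(-1/255177) = -28252/85059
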